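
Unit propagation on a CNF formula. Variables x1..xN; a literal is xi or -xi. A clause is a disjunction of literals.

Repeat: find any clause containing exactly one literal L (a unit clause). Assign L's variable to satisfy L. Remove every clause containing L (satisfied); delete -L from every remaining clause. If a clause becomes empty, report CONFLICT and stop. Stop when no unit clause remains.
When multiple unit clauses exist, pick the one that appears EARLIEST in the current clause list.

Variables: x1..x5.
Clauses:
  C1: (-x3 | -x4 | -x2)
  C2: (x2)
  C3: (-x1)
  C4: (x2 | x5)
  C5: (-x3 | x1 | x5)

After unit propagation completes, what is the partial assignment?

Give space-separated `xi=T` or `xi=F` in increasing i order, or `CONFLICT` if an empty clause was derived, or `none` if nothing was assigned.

unit clause [2] forces x2=T; simplify:
  drop -2 from [-3, -4, -2] -> [-3, -4]
  satisfied 2 clause(s); 3 remain; assigned so far: [2]
unit clause [-1] forces x1=F; simplify:
  drop 1 from [-3, 1, 5] -> [-3, 5]
  satisfied 1 clause(s); 2 remain; assigned so far: [1, 2]

Answer: x1=F x2=T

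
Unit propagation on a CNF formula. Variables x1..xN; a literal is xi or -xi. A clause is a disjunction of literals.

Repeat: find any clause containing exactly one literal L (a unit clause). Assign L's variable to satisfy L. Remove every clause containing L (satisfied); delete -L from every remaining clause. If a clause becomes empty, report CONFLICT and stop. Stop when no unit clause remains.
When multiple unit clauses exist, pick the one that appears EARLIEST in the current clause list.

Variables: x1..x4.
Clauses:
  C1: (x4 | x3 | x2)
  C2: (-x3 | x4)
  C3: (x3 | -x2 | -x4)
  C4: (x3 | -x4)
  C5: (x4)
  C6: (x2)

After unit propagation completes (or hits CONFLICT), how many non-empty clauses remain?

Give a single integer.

unit clause [4] forces x4=T; simplify:
  drop -4 from [3, -2, -4] -> [3, -2]
  drop -4 from [3, -4] -> [3]
  satisfied 3 clause(s); 3 remain; assigned so far: [4]
unit clause [3] forces x3=T; simplify:
  satisfied 2 clause(s); 1 remain; assigned so far: [3, 4]
unit clause [2] forces x2=T; simplify:
  satisfied 1 clause(s); 0 remain; assigned so far: [2, 3, 4]

Answer: 0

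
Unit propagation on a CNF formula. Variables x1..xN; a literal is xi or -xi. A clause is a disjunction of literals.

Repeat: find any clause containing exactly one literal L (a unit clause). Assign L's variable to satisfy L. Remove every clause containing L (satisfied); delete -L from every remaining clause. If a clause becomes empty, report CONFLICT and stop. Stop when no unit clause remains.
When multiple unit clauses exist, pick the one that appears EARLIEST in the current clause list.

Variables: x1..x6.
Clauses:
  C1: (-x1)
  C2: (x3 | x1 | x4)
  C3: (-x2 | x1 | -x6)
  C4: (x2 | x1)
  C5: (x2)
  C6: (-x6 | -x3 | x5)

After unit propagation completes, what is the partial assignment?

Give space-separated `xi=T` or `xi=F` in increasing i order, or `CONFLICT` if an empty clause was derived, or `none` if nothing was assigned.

unit clause [-1] forces x1=F; simplify:
  drop 1 from [3, 1, 4] -> [3, 4]
  drop 1 from [-2, 1, -6] -> [-2, -6]
  drop 1 from [2, 1] -> [2]
  satisfied 1 clause(s); 5 remain; assigned so far: [1]
unit clause [2] forces x2=T; simplify:
  drop -2 from [-2, -6] -> [-6]
  satisfied 2 clause(s); 3 remain; assigned so far: [1, 2]
unit clause [-6] forces x6=F; simplify:
  satisfied 2 clause(s); 1 remain; assigned so far: [1, 2, 6]

Answer: x1=F x2=T x6=F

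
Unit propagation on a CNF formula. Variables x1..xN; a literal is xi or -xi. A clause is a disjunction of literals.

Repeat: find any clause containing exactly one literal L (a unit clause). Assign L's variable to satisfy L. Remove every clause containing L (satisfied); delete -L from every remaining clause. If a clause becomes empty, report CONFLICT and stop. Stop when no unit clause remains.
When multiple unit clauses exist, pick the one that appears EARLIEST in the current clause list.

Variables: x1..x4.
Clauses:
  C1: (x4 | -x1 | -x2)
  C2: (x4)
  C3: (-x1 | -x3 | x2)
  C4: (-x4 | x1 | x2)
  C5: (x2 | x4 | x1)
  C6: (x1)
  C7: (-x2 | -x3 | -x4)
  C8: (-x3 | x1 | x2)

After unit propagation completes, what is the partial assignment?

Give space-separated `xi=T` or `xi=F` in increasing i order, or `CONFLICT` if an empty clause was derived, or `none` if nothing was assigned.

Answer: x1=T x4=T

Derivation:
unit clause [4] forces x4=T; simplify:
  drop -4 from [-4, 1, 2] -> [1, 2]
  drop -4 from [-2, -3, -4] -> [-2, -3]
  satisfied 3 clause(s); 5 remain; assigned so far: [4]
unit clause [1] forces x1=T; simplify:
  drop -1 from [-1, -3, 2] -> [-3, 2]
  satisfied 3 clause(s); 2 remain; assigned so far: [1, 4]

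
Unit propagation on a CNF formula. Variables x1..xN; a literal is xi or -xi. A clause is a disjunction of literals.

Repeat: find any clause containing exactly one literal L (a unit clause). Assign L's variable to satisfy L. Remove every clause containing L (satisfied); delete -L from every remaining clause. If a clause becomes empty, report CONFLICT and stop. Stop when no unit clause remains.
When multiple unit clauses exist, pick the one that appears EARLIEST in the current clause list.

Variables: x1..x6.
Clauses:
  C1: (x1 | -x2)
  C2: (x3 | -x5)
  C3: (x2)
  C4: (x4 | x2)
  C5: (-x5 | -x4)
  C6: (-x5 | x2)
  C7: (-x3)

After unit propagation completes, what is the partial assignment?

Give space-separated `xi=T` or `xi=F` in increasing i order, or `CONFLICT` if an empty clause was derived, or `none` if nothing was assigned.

unit clause [2] forces x2=T; simplify:
  drop -2 from [1, -2] -> [1]
  satisfied 3 clause(s); 4 remain; assigned so far: [2]
unit clause [1] forces x1=T; simplify:
  satisfied 1 clause(s); 3 remain; assigned so far: [1, 2]
unit clause [-3] forces x3=F; simplify:
  drop 3 from [3, -5] -> [-5]
  satisfied 1 clause(s); 2 remain; assigned so far: [1, 2, 3]
unit clause [-5] forces x5=F; simplify:
  satisfied 2 clause(s); 0 remain; assigned so far: [1, 2, 3, 5]

Answer: x1=T x2=T x3=F x5=F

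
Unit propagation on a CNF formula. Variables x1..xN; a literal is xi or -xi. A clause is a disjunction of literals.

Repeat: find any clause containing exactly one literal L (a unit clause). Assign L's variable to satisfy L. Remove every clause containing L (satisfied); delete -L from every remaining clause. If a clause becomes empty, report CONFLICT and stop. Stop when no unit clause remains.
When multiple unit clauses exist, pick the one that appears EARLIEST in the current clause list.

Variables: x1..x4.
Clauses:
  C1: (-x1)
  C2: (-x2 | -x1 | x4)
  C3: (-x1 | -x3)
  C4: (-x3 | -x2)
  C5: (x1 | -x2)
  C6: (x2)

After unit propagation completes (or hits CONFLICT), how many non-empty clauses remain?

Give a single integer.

Answer: 0

Derivation:
unit clause [-1] forces x1=F; simplify:
  drop 1 from [1, -2] -> [-2]
  satisfied 3 clause(s); 3 remain; assigned so far: [1]
unit clause [-2] forces x2=F; simplify:
  drop 2 from [2] -> [] (empty!)
  satisfied 2 clause(s); 1 remain; assigned so far: [1, 2]
CONFLICT (empty clause)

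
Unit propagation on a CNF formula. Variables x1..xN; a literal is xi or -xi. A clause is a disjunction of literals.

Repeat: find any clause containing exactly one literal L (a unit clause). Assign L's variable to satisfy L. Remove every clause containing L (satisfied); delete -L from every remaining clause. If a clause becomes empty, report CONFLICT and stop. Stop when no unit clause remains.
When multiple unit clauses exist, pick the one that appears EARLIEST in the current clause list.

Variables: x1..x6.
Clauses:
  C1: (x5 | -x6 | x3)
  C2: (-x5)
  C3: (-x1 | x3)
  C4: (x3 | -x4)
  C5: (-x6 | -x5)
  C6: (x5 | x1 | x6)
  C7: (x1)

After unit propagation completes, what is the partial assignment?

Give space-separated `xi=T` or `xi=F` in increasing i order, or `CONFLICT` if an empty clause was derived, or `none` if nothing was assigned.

Answer: x1=T x3=T x5=F

Derivation:
unit clause [-5] forces x5=F; simplify:
  drop 5 from [5, -6, 3] -> [-6, 3]
  drop 5 from [5, 1, 6] -> [1, 6]
  satisfied 2 clause(s); 5 remain; assigned so far: [5]
unit clause [1] forces x1=T; simplify:
  drop -1 from [-1, 3] -> [3]
  satisfied 2 clause(s); 3 remain; assigned so far: [1, 5]
unit clause [3] forces x3=T; simplify:
  satisfied 3 clause(s); 0 remain; assigned so far: [1, 3, 5]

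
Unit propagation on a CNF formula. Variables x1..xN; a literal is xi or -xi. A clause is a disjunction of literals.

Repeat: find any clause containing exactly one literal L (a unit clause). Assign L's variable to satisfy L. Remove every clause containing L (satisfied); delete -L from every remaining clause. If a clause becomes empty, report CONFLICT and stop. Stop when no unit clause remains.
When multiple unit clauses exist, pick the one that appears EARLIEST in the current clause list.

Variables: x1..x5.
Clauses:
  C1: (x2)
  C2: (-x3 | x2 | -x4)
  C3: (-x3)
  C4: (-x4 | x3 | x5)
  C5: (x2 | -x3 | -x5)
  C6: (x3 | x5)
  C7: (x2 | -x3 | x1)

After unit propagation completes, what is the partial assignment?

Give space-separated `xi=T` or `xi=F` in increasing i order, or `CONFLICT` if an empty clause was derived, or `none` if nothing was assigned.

Answer: x2=T x3=F x5=T

Derivation:
unit clause [2] forces x2=T; simplify:
  satisfied 4 clause(s); 3 remain; assigned so far: [2]
unit clause [-3] forces x3=F; simplify:
  drop 3 from [-4, 3, 5] -> [-4, 5]
  drop 3 from [3, 5] -> [5]
  satisfied 1 clause(s); 2 remain; assigned so far: [2, 3]
unit clause [5] forces x5=T; simplify:
  satisfied 2 clause(s); 0 remain; assigned so far: [2, 3, 5]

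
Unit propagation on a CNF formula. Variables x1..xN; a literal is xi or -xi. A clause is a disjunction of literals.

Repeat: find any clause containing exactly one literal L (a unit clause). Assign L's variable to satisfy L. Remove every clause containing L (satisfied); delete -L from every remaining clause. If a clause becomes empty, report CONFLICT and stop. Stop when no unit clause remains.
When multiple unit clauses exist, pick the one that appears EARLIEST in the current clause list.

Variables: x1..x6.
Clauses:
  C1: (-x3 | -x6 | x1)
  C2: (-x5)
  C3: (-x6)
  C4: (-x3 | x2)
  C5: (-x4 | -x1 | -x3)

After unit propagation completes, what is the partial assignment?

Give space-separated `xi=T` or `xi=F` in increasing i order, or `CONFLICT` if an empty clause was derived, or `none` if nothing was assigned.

unit clause [-5] forces x5=F; simplify:
  satisfied 1 clause(s); 4 remain; assigned so far: [5]
unit clause [-6] forces x6=F; simplify:
  satisfied 2 clause(s); 2 remain; assigned so far: [5, 6]

Answer: x5=F x6=F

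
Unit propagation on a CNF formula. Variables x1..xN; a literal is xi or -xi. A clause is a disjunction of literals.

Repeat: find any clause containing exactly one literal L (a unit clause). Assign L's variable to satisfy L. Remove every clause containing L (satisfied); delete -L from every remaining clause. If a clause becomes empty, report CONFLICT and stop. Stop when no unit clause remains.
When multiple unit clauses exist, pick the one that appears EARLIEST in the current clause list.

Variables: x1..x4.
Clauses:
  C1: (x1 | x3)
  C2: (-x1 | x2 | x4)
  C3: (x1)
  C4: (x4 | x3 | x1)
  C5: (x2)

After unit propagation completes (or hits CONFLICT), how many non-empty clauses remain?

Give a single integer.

unit clause [1] forces x1=T; simplify:
  drop -1 from [-1, 2, 4] -> [2, 4]
  satisfied 3 clause(s); 2 remain; assigned so far: [1]
unit clause [2] forces x2=T; simplify:
  satisfied 2 clause(s); 0 remain; assigned so far: [1, 2]

Answer: 0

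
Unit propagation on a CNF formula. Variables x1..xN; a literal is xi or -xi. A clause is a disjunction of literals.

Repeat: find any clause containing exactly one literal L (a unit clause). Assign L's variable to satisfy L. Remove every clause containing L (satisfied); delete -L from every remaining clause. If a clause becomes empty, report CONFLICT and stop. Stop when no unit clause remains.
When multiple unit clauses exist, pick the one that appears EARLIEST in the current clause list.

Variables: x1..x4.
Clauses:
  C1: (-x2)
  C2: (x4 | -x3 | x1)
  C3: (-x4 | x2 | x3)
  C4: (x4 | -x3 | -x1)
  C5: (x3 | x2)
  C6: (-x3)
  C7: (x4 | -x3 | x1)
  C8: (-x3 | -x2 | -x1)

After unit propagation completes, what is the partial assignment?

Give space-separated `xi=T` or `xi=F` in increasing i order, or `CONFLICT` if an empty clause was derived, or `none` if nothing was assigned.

Answer: CONFLICT

Derivation:
unit clause [-2] forces x2=F; simplify:
  drop 2 from [-4, 2, 3] -> [-4, 3]
  drop 2 from [3, 2] -> [3]
  satisfied 2 clause(s); 6 remain; assigned so far: [2]
unit clause [3] forces x3=T; simplify:
  drop -3 from [4, -3, 1] -> [4, 1]
  drop -3 from [4, -3, -1] -> [4, -1]
  drop -3 from [-3] -> [] (empty!)
  drop -3 from [4, -3, 1] -> [4, 1]
  satisfied 2 clause(s); 4 remain; assigned so far: [2, 3]
CONFLICT (empty clause)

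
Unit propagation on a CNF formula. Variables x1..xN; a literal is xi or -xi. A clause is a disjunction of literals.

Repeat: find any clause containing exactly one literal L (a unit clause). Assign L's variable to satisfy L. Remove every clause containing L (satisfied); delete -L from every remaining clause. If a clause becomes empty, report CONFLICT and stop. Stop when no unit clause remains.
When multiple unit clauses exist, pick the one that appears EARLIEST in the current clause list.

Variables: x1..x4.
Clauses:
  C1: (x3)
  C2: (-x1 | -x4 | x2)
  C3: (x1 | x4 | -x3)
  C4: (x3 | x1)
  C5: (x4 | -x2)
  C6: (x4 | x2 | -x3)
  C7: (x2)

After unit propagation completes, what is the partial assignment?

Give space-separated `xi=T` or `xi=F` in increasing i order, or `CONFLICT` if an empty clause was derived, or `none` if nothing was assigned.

unit clause [3] forces x3=T; simplify:
  drop -3 from [1, 4, -3] -> [1, 4]
  drop -3 from [4, 2, -3] -> [4, 2]
  satisfied 2 clause(s); 5 remain; assigned so far: [3]
unit clause [2] forces x2=T; simplify:
  drop -2 from [4, -2] -> [4]
  satisfied 3 clause(s); 2 remain; assigned so far: [2, 3]
unit clause [4] forces x4=T; simplify:
  satisfied 2 clause(s); 0 remain; assigned so far: [2, 3, 4]

Answer: x2=T x3=T x4=T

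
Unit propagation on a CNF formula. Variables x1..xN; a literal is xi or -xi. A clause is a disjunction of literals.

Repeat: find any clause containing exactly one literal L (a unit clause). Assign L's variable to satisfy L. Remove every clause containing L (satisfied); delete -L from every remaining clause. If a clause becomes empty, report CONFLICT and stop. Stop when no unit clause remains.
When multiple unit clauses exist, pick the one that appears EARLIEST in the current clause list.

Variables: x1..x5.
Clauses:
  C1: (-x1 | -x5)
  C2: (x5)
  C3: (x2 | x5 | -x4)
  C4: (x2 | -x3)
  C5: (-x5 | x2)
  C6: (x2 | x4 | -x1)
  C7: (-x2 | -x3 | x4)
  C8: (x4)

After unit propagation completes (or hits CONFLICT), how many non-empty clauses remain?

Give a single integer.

unit clause [5] forces x5=T; simplify:
  drop -5 from [-1, -5] -> [-1]
  drop -5 from [-5, 2] -> [2]
  satisfied 2 clause(s); 6 remain; assigned so far: [5]
unit clause [-1] forces x1=F; simplify:
  satisfied 2 clause(s); 4 remain; assigned so far: [1, 5]
unit clause [2] forces x2=T; simplify:
  drop -2 from [-2, -3, 4] -> [-3, 4]
  satisfied 2 clause(s); 2 remain; assigned so far: [1, 2, 5]
unit clause [4] forces x4=T; simplify:
  satisfied 2 clause(s); 0 remain; assigned so far: [1, 2, 4, 5]

Answer: 0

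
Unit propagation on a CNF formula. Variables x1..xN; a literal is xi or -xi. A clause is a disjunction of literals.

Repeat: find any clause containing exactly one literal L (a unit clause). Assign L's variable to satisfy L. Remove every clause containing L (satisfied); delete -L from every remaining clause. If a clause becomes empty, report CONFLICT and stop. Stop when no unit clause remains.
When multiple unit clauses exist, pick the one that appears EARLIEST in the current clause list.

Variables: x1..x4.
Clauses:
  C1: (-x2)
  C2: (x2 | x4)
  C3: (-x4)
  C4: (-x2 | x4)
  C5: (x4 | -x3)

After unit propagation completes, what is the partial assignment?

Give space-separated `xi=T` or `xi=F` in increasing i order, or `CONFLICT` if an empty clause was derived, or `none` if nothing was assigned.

Answer: CONFLICT

Derivation:
unit clause [-2] forces x2=F; simplify:
  drop 2 from [2, 4] -> [4]
  satisfied 2 clause(s); 3 remain; assigned so far: [2]
unit clause [4] forces x4=T; simplify:
  drop -4 from [-4] -> [] (empty!)
  satisfied 2 clause(s); 1 remain; assigned so far: [2, 4]
CONFLICT (empty clause)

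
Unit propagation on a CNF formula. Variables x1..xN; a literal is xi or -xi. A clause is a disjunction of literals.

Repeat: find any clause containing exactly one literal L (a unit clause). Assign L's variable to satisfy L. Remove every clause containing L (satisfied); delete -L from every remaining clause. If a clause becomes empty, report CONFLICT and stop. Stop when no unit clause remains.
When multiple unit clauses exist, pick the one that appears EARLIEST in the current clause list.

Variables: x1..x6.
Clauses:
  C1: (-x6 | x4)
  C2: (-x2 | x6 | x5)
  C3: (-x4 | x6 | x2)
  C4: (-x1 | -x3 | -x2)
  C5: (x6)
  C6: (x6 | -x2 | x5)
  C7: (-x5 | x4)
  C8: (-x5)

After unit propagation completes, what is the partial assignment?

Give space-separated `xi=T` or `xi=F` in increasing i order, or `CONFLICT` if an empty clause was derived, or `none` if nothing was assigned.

unit clause [6] forces x6=T; simplify:
  drop -6 from [-6, 4] -> [4]
  satisfied 4 clause(s); 4 remain; assigned so far: [6]
unit clause [4] forces x4=T; simplify:
  satisfied 2 clause(s); 2 remain; assigned so far: [4, 6]
unit clause [-5] forces x5=F; simplify:
  satisfied 1 clause(s); 1 remain; assigned so far: [4, 5, 6]

Answer: x4=T x5=F x6=T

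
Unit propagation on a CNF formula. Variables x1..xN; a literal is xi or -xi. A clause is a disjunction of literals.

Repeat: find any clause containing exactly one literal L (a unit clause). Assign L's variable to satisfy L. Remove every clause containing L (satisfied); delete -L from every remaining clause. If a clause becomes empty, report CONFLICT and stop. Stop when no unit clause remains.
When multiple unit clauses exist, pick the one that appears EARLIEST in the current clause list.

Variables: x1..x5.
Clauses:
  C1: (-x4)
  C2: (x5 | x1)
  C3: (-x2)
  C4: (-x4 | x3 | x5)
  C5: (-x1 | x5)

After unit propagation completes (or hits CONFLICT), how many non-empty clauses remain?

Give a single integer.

Answer: 2

Derivation:
unit clause [-4] forces x4=F; simplify:
  satisfied 2 clause(s); 3 remain; assigned so far: [4]
unit clause [-2] forces x2=F; simplify:
  satisfied 1 clause(s); 2 remain; assigned so far: [2, 4]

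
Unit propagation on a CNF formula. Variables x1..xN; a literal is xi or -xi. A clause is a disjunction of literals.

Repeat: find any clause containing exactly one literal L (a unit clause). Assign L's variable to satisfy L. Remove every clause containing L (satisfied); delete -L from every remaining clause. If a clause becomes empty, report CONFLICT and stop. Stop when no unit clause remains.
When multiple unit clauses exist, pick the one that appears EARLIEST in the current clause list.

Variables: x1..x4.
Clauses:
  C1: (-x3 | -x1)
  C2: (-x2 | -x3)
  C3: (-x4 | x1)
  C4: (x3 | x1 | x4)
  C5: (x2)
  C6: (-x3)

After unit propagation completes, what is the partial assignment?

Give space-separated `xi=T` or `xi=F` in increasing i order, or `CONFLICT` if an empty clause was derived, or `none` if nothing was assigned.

Answer: x2=T x3=F

Derivation:
unit clause [2] forces x2=T; simplify:
  drop -2 from [-2, -3] -> [-3]
  satisfied 1 clause(s); 5 remain; assigned so far: [2]
unit clause [-3] forces x3=F; simplify:
  drop 3 from [3, 1, 4] -> [1, 4]
  satisfied 3 clause(s); 2 remain; assigned so far: [2, 3]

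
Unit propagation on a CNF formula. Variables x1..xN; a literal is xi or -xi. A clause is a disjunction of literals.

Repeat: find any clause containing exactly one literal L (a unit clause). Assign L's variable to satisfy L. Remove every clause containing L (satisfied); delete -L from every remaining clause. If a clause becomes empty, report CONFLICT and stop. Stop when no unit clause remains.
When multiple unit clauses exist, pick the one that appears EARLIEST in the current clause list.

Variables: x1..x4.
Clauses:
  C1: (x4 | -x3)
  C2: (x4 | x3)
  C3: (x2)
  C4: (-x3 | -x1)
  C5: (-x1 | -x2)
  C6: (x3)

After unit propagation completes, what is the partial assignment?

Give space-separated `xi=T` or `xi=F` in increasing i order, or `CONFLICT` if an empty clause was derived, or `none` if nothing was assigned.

Answer: x1=F x2=T x3=T x4=T

Derivation:
unit clause [2] forces x2=T; simplify:
  drop -2 from [-1, -2] -> [-1]
  satisfied 1 clause(s); 5 remain; assigned so far: [2]
unit clause [-1] forces x1=F; simplify:
  satisfied 2 clause(s); 3 remain; assigned so far: [1, 2]
unit clause [3] forces x3=T; simplify:
  drop -3 from [4, -3] -> [4]
  satisfied 2 clause(s); 1 remain; assigned so far: [1, 2, 3]
unit clause [4] forces x4=T; simplify:
  satisfied 1 clause(s); 0 remain; assigned so far: [1, 2, 3, 4]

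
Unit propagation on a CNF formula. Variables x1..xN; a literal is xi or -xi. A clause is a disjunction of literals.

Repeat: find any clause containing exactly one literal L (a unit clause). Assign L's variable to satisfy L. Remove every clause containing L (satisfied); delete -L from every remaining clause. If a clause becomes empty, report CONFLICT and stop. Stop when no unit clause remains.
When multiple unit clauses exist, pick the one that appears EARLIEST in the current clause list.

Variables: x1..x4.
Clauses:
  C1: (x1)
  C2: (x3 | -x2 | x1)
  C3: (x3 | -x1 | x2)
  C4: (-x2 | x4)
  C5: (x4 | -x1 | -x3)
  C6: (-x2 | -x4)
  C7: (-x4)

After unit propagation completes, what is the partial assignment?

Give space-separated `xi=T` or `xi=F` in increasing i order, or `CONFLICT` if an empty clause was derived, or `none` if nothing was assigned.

Answer: CONFLICT

Derivation:
unit clause [1] forces x1=T; simplify:
  drop -1 from [3, -1, 2] -> [3, 2]
  drop -1 from [4, -1, -3] -> [4, -3]
  satisfied 2 clause(s); 5 remain; assigned so far: [1]
unit clause [-4] forces x4=F; simplify:
  drop 4 from [-2, 4] -> [-2]
  drop 4 from [4, -3] -> [-3]
  satisfied 2 clause(s); 3 remain; assigned so far: [1, 4]
unit clause [-2] forces x2=F; simplify:
  drop 2 from [3, 2] -> [3]
  satisfied 1 clause(s); 2 remain; assigned so far: [1, 2, 4]
unit clause [3] forces x3=T; simplify:
  drop -3 from [-3] -> [] (empty!)
  satisfied 1 clause(s); 1 remain; assigned so far: [1, 2, 3, 4]
CONFLICT (empty clause)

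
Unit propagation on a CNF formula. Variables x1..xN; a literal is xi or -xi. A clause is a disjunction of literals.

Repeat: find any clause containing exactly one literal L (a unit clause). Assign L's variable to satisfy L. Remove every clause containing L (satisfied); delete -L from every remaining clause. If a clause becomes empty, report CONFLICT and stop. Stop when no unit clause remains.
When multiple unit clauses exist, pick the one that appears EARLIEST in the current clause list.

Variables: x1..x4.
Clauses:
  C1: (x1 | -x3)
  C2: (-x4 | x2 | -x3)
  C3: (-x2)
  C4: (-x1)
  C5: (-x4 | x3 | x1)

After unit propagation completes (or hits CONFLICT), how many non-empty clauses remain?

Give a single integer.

unit clause [-2] forces x2=F; simplify:
  drop 2 from [-4, 2, -3] -> [-4, -3]
  satisfied 1 clause(s); 4 remain; assigned so far: [2]
unit clause [-1] forces x1=F; simplify:
  drop 1 from [1, -3] -> [-3]
  drop 1 from [-4, 3, 1] -> [-4, 3]
  satisfied 1 clause(s); 3 remain; assigned so far: [1, 2]
unit clause [-3] forces x3=F; simplify:
  drop 3 from [-4, 3] -> [-4]
  satisfied 2 clause(s); 1 remain; assigned so far: [1, 2, 3]
unit clause [-4] forces x4=F; simplify:
  satisfied 1 clause(s); 0 remain; assigned so far: [1, 2, 3, 4]

Answer: 0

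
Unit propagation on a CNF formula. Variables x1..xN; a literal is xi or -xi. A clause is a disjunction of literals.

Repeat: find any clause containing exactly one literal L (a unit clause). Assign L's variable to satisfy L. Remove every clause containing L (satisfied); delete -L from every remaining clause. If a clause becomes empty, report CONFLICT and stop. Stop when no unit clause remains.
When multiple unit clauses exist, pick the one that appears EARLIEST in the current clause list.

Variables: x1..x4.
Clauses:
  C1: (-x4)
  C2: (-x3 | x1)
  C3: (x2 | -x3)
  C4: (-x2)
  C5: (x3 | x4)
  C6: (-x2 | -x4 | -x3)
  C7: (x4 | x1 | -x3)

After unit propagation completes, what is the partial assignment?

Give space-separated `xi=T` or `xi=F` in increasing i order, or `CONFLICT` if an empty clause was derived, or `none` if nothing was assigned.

Answer: CONFLICT

Derivation:
unit clause [-4] forces x4=F; simplify:
  drop 4 from [3, 4] -> [3]
  drop 4 from [4, 1, -3] -> [1, -3]
  satisfied 2 clause(s); 5 remain; assigned so far: [4]
unit clause [-2] forces x2=F; simplify:
  drop 2 from [2, -3] -> [-3]
  satisfied 1 clause(s); 4 remain; assigned so far: [2, 4]
unit clause [-3] forces x3=F; simplify:
  drop 3 from [3] -> [] (empty!)
  satisfied 3 clause(s); 1 remain; assigned so far: [2, 3, 4]
CONFLICT (empty clause)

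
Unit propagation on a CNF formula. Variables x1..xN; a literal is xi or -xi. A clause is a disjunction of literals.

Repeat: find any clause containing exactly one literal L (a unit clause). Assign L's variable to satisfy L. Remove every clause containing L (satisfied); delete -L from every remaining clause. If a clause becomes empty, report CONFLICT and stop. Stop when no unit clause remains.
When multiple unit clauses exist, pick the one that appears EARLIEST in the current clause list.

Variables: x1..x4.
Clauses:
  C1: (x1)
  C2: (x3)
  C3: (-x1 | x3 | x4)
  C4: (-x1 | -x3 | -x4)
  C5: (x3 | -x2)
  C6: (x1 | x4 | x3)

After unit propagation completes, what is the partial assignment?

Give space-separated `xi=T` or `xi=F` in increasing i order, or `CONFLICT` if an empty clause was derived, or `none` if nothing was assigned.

unit clause [1] forces x1=T; simplify:
  drop -1 from [-1, 3, 4] -> [3, 4]
  drop -1 from [-1, -3, -4] -> [-3, -4]
  satisfied 2 clause(s); 4 remain; assigned so far: [1]
unit clause [3] forces x3=T; simplify:
  drop -3 from [-3, -4] -> [-4]
  satisfied 3 clause(s); 1 remain; assigned so far: [1, 3]
unit clause [-4] forces x4=F; simplify:
  satisfied 1 clause(s); 0 remain; assigned so far: [1, 3, 4]

Answer: x1=T x3=T x4=F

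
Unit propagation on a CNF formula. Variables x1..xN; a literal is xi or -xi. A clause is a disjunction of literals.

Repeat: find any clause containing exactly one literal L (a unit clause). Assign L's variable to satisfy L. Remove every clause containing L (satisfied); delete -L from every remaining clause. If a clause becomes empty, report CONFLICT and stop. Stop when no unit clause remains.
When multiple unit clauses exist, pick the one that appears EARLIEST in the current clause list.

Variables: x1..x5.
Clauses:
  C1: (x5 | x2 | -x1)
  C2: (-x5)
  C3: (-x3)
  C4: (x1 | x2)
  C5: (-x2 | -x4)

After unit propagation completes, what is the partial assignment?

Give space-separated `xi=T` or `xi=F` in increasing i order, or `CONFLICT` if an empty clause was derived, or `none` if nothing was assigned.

unit clause [-5] forces x5=F; simplify:
  drop 5 from [5, 2, -1] -> [2, -1]
  satisfied 1 clause(s); 4 remain; assigned so far: [5]
unit clause [-3] forces x3=F; simplify:
  satisfied 1 clause(s); 3 remain; assigned so far: [3, 5]

Answer: x3=F x5=F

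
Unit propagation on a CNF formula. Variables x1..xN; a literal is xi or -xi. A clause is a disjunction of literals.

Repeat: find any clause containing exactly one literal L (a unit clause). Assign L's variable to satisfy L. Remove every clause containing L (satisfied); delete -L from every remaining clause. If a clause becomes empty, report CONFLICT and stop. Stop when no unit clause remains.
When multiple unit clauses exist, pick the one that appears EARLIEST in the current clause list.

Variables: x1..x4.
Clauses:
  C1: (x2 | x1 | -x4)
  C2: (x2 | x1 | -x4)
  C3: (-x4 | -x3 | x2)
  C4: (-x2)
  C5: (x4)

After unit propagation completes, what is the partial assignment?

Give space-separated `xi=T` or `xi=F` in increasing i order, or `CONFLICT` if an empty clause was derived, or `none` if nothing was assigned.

Answer: x1=T x2=F x3=F x4=T

Derivation:
unit clause [-2] forces x2=F; simplify:
  drop 2 from [2, 1, -4] -> [1, -4]
  drop 2 from [2, 1, -4] -> [1, -4]
  drop 2 from [-4, -3, 2] -> [-4, -3]
  satisfied 1 clause(s); 4 remain; assigned so far: [2]
unit clause [4] forces x4=T; simplify:
  drop -4 from [1, -4] -> [1]
  drop -4 from [1, -4] -> [1]
  drop -4 from [-4, -3] -> [-3]
  satisfied 1 clause(s); 3 remain; assigned so far: [2, 4]
unit clause [1] forces x1=T; simplify:
  satisfied 2 clause(s); 1 remain; assigned so far: [1, 2, 4]
unit clause [-3] forces x3=F; simplify:
  satisfied 1 clause(s); 0 remain; assigned so far: [1, 2, 3, 4]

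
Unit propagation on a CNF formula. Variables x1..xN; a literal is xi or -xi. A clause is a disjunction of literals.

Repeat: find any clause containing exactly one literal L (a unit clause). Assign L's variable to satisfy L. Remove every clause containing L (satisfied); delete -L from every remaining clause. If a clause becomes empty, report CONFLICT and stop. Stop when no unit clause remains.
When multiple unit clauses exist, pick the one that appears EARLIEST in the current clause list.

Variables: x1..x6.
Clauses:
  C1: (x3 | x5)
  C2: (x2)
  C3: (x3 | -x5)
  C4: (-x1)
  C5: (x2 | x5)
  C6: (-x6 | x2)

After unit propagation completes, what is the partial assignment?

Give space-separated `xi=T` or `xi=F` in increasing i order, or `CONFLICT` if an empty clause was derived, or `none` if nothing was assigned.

unit clause [2] forces x2=T; simplify:
  satisfied 3 clause(s); 3 remain; assigned so far: [2]
unit clause [-1] forces x1=F; simplify:
  satisfied 1 clause(s); 2 remain; assigned so far: [1, 2]

Answer: x1=F x2=T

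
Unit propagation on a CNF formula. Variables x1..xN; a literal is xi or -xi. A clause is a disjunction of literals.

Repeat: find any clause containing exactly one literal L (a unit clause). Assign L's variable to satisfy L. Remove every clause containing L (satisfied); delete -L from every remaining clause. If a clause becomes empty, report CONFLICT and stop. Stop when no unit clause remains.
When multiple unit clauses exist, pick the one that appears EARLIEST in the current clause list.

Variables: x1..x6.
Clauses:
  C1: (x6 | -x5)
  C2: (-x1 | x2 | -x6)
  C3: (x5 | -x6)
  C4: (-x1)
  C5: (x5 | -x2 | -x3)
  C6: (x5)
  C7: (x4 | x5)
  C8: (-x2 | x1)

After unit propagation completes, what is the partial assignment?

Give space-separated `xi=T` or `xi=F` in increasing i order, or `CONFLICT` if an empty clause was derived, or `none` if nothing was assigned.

unit clause [-1] forces x1=F; simplify:
  drop 1 from [-2, 1] -> [-2]
  satisfied 2 clause(s); 6 remain; assigned so far: [1]
unit clause [5] forces x5=T; simplify:
  drop -5 from [6, -5] -> [6]
  satisfied 4 clause(s); 2 remain; assigned so far: [1, 5]
unit clause [6] forces x6=T; simplify:
  satisfied 1 clause(s); 1 remain; assigned so far: [1, 5, 6]
unit clause [-2] forces x2=F; simplify:
  satisfied 1 clause(s); 0 remain; assigned so far: [1, 2, 5, 6]

Answer: x1=F x2=F x5=T x6=T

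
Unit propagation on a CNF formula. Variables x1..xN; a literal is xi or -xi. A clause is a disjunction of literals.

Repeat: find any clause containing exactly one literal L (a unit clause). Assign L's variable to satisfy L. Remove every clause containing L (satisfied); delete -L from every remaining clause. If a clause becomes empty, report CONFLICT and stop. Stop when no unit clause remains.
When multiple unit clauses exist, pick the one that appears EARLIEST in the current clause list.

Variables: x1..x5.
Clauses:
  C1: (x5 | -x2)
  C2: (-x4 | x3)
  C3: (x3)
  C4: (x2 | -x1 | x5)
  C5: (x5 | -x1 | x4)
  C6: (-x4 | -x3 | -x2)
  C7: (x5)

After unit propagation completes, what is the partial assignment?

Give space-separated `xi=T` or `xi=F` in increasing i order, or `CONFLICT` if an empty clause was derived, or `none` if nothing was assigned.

Answer: x3=T x5=T

Derivation:
unit clause [3] forces x3=T; simplify:
  drop -3 from [-4, -3, -2] -> [-4, -2]
  satisfied 2 clause(s); 5 remain; assigned so far: [3]
unit clause [5] forces x5=T; simplify:
  satisfied 4 clause(s); 1 remain; assigned so far: [3, 5]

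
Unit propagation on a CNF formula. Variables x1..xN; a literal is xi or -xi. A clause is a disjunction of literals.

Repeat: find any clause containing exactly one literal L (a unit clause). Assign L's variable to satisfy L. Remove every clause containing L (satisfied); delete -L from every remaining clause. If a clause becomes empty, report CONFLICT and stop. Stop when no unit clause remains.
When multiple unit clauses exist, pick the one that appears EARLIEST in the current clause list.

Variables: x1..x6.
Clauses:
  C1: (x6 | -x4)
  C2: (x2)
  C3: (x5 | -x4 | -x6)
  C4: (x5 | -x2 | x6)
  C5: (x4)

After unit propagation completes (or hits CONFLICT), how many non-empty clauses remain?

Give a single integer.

unit clause [2] forces x2=T; simplify:
  drop -2 from [5, -2, 6] -> [5, 6]
  satisfied 1 clause(s); 4 remain; assigned so far: [2]
unit clause [4] forces x4=T; simplify:
  drop -4 from [6, -4] -> [6]
  drop -4 from [5, -4, -6] -> [5, -6]
  satisfied 1 clause(s); 3 remain; assigned so far: [2, 4]
unit clause [6] forces x6=T; simplify:
  drop -6 from [5, -6] -> [5]
  satisfied 2 clause(s); 1 remain; assigned so far: [2, 4, 6]
unit clause [5] forces x5=T; simplify:
  satisfied 1 clause(s); 0 remain; assigned so far: [2, 4, 5, 6]

Answer: 0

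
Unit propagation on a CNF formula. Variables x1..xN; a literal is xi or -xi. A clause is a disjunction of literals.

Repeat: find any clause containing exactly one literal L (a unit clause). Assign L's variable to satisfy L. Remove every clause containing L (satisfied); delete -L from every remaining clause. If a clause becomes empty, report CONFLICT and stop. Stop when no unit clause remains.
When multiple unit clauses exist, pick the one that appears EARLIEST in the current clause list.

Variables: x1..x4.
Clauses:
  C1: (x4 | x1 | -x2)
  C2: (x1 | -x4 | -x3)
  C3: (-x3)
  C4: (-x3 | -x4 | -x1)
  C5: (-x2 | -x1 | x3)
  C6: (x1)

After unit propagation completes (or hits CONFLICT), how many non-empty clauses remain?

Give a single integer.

unit clause [-3] forces x3=F; simplify:
  drop 3 from [-2, -1, 3] -> [-2, -1]
  satisfied 3 clause(s); 3 remain; assigned so far: [3]
unit clause [1] forces x1=T; simplify:
  drop -1 from [-2, -1] -> [-2]
  satisfied 2 clause(s); 1 remain; assigned so far: [1, 3]
unit clause [-2] forces x2=F; simplify:
  satisfied 1 clause(s); 0 remain; assigned so far: [1, 2, 3]

Answer: 0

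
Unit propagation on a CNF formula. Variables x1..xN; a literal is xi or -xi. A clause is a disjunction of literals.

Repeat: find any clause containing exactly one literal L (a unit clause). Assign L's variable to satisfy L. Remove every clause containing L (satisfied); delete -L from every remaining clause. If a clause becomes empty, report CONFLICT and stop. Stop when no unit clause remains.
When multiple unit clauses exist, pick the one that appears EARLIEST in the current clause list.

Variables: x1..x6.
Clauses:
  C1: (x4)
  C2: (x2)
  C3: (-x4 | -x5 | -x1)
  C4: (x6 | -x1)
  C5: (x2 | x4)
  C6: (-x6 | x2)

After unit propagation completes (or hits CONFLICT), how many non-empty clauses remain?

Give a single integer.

unit clause [4] forces x4=T; simplify:
  drop -4 from [-4, -5, -1] -> [-5, -1]
  satisfied 2 clause(s); 4 remain; assigned so far: [4]
unit clause [2] forces x2=T; simplify:
  satisfied 2 clause(s); 2 remain; assigned so far: [2, 4]

Answer: 2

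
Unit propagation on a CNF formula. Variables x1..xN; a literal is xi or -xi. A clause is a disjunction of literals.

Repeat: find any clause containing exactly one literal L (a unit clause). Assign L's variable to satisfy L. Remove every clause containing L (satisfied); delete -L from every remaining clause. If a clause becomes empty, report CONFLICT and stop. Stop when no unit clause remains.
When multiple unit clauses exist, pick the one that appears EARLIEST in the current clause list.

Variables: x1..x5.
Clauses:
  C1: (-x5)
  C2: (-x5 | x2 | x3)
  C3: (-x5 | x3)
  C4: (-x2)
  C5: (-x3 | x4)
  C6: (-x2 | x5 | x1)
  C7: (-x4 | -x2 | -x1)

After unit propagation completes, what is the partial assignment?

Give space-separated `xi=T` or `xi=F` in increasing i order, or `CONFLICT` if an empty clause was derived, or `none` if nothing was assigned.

unit clause [-5] forces x5=F; simplify:
  drop 5 from [-2, 5, 1] -> [-2, 1]
  satisfied 3 clause(s); 4 remain; assigned so far: [5]
unit clause [-2] forces x2=F; simplify:
  satisfied 3 clause(s); 1 remain; assigned so far: [2, 5]

Answer: x2=F x5=F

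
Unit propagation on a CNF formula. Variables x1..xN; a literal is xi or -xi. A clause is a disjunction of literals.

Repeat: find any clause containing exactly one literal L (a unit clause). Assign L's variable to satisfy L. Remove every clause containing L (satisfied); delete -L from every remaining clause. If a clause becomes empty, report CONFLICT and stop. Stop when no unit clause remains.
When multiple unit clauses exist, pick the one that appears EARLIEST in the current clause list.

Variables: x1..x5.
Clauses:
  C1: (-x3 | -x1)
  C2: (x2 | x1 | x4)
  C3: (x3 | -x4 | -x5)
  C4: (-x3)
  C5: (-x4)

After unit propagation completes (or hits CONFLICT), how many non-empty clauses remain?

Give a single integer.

Answer: 1

Derivation:
unit clause [-3] forces x3=F; simplify:
  drop 3 from [3, -4, -5] -> [-4, -5]
  satisfied 2 clause(s); 3 remain; assigned so far: [3]
unit clause [-4] forces x4=F; simplify:
  drop 4 from [2, 1, 4] -> [2, 1]
  satisfied 2 clause(s); 1 remain; assigned so far: [3, 4]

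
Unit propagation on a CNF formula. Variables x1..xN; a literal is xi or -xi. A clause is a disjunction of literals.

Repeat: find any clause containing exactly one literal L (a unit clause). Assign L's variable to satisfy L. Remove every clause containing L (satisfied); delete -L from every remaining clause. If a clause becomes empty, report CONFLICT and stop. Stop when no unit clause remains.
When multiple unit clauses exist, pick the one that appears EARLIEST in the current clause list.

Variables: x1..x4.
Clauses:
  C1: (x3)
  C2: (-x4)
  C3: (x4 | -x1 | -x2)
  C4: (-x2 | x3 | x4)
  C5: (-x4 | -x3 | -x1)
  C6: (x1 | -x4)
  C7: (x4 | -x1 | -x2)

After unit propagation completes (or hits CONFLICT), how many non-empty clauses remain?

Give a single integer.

unit clause [3] forces x3=T; simplify:
  drop -3 from [-4, -3, -1] -> [-4, -1]
  satisfied 2 clause(s); 5 remain; assigned so far: [3]
unit clause [-4] forces x4=F; simplify:
  drop 4 from [4, -1, -2] -> [-1, -2]
  drop 4 from [4, -1, -2] -> [-1, -2]
  satisfied 3 clause(s); 2 remain; assigned so far: [3, 4]

Answer: 2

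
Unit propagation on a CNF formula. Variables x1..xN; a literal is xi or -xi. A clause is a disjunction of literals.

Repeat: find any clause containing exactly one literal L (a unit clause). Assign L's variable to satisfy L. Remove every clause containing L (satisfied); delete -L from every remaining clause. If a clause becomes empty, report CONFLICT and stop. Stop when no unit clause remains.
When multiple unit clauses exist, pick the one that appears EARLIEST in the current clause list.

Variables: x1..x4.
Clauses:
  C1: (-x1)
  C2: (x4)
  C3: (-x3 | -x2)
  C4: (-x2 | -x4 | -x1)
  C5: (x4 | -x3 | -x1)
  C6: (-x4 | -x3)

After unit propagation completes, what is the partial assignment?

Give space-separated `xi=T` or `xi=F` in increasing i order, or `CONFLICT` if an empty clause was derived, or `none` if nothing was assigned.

unit clause [-1] forces x1=F; simplify:
  satisfied 3 clause(s); 3 remain; assigned so far: [1]
unit clause [4] forces x4=T; simplify:
  drop -4 from [-4, -3] -> [-3]
  satisfied 1 clause(s); 2 remain; assigned so far: [1, 4]
unit clause [-3] forces x3=F; simplify:
  satisfied 2 clause(s); 0 remain; assigned so far: [1, 3, 4]

Answer: x1=F x3=F x4=T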